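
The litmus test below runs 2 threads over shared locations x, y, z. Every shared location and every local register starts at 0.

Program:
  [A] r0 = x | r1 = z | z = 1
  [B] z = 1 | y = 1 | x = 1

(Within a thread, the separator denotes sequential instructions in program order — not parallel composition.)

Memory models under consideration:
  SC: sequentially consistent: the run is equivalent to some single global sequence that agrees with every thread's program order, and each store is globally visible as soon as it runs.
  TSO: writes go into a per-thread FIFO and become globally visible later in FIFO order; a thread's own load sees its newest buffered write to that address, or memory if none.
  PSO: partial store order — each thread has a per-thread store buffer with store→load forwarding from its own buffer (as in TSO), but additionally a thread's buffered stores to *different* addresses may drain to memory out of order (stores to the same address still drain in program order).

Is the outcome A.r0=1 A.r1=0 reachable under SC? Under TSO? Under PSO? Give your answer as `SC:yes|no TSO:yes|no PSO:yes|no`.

SC:no TSO:no PSO:yes

outcome vector order: (A.r0,A.r1)
SC: 3 outcomes — {<0 0>; <0 1>; <1 1>}
TSO: 3 outcomes — {<0 0>; <0 1>; <1 1>}
PSO: 4 outcomes — {<0 0>; <0 1>; <1 0>; <1 1>}
target <1 0> ∈ {PSO}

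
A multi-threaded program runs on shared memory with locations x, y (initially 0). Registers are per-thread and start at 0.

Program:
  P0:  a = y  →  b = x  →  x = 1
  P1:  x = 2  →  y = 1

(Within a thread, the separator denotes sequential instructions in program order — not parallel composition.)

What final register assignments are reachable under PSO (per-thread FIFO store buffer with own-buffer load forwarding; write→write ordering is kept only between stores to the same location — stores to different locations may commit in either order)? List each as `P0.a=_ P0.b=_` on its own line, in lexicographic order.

outcome vector order: (P0.a,P0.b)
|PSO outcomes| = 4

P0.a=0 P0.b=0
P0.a=0 P0.b=2
P0.a=1 P0.b=0
P0.a=1 P0.b=2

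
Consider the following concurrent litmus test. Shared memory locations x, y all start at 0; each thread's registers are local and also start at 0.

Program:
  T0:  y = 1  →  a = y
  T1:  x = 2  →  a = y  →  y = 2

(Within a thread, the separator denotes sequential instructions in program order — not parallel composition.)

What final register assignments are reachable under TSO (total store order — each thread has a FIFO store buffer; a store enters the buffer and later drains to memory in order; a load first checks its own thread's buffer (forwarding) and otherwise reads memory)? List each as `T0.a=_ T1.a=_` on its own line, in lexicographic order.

T0.a=1 T1.a=0
T0.a=1 T1.a=1
T0.a=2 T1.a=0
T0.a=2 T1.a=1

outcome vector order: (T0.a,T1.a)
|TSO outcomes| = 4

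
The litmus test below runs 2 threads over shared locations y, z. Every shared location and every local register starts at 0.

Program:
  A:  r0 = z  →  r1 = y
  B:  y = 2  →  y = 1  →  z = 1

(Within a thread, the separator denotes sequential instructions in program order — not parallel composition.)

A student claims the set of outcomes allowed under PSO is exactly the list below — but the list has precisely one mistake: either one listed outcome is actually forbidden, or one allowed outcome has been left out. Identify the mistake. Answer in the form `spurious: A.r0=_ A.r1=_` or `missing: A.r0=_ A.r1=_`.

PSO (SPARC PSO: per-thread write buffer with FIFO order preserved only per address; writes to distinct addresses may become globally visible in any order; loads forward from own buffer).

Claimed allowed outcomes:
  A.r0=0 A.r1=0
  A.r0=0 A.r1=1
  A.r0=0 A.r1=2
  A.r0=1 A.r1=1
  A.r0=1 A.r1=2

missing: A.r0=1 A.r1=0

outcome vector order: (A.r0,A.r1)
under PSO → 0/0, 0/1, 0/2, 1/0, 1/1, 1/2
PSO∖claimed = {1/0}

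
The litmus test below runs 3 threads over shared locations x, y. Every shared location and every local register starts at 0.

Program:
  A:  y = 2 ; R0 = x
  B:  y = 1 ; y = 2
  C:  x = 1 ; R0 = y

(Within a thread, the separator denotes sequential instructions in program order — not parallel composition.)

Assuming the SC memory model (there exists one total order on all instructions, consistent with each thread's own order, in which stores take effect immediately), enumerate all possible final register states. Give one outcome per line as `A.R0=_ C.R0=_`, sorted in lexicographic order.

A.R0=0 C.R0=1
A.R0=0 C.R0=2
A.R0=1 C.R0=0
A.R0=1 C.R0=1
A.R0=1 C.R0=2

outcome vector order: (A.R0,C.R0)
|SC outcomes| = 5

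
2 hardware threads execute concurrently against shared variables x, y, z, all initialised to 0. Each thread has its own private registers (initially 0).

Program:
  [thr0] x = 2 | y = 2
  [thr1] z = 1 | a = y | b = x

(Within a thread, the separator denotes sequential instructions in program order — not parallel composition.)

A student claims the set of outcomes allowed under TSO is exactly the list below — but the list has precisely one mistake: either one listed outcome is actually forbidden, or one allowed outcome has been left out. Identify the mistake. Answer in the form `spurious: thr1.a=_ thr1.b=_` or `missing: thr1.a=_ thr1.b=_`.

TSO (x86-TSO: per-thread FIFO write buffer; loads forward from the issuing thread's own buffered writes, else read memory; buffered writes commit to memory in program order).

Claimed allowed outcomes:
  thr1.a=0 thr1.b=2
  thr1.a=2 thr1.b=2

outcome vector order: (thr1.a,thr1.b)
under TSO → 0/0; 0/2; 2/2
TSO∖claimed = {0/0}

missing: thr1.a=0 thr1.b=0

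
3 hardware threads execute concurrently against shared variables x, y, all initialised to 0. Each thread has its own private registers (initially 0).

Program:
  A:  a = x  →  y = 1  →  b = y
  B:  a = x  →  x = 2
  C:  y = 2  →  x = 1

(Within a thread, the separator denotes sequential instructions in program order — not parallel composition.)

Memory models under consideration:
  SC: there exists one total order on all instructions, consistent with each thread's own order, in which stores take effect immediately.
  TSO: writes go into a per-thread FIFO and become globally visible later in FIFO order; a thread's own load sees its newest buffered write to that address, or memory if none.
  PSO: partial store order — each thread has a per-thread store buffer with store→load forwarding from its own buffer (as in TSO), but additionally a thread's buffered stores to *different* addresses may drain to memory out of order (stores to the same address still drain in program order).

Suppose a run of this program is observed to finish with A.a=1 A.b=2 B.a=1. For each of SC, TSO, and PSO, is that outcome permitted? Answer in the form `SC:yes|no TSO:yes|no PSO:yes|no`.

SC:no TSO:no PSO:yes

outcome vector order: (A.a,A.b,B.a)
SC (9): (0,1,0), (0,1,1), (0,2,0), (0,2,1), (1,1,0), (1,1,1), (2,1,0), (2,1,1), (2,2,0)
TSO (9): (0,1,0), (0,1,1), (0,2,0), (0,2,1), (1,1,0), (1,1,1), (2,1,0), (2,1,1), (2,2,0)
PSO (12): (0,1,0), (0,1,1), (0,2,0), (0,2,1), (1,1,0), (1,1,1), (1,2,0), (1,2,1), (2,1,0), (2,1,1), (2,2,0), (2,2,1)
target (1,2,1) ∈ {PSO}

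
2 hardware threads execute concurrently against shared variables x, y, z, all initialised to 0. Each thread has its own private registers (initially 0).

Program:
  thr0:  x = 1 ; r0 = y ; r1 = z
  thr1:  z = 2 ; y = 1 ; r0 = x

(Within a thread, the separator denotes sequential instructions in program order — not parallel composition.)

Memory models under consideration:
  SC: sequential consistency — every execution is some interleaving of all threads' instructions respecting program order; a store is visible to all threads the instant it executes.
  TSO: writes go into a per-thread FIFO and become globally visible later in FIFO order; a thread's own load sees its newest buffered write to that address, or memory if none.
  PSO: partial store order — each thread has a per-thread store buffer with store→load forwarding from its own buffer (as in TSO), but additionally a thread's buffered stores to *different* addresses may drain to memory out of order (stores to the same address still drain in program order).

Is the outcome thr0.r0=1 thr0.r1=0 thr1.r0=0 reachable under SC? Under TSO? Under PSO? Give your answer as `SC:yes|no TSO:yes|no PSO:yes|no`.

outcome vector order: (thr0.r0,thr0.r1,thr1.r0)
under SC → 001; 021; 120; 121
under TSO → 000; 001; 020; 021; 120; 121
under PSO → 000; 001; 020; 021; 100; 101; 120; 121
target 100 ∈ {PSO}

SC:no TSO:no PSO:yes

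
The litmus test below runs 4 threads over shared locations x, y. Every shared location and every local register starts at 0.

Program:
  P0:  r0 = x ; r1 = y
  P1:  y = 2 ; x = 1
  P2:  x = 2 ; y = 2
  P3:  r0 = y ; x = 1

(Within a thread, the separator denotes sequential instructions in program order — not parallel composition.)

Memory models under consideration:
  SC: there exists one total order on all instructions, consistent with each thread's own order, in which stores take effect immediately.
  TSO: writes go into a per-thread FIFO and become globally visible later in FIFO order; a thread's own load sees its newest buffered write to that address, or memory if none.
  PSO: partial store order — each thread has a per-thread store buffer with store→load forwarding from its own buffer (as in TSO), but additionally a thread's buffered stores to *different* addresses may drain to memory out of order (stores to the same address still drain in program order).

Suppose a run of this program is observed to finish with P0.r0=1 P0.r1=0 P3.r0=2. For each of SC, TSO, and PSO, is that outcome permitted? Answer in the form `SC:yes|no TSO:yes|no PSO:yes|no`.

outcome vector order: (P0.r0,P0.r1,P3.r0)
under SC → <0 0 0>, <0 0 2>, <0 2 0>, <0 2 2>, <1 0 0>, <1 2 0>, <1 2 2>, <2 0 0>, <2 0 2>, <2 2 0>, <2 2 2>
under TSO → <0 0 0>, <0 0 2>, <0 2 0>, <0 2 2>, <1 0 0>, <1 2 0>, <1 2 2>, <2 0 0>, <2 0 2>, <2 2 0>, <2 2 2>
under PSO → <0 0 0>, <0 0 2>, <0 2 0>, <0 2 2>, <1 0 0>, <1 0 2>, <1 2 0>, <1 2 2>, <2 0 0>, <2 0 2>, <2 2 0>, <2 2 2>
target <1 0 2> ∈ {PSO}

SC:no TSO:no PSO:yes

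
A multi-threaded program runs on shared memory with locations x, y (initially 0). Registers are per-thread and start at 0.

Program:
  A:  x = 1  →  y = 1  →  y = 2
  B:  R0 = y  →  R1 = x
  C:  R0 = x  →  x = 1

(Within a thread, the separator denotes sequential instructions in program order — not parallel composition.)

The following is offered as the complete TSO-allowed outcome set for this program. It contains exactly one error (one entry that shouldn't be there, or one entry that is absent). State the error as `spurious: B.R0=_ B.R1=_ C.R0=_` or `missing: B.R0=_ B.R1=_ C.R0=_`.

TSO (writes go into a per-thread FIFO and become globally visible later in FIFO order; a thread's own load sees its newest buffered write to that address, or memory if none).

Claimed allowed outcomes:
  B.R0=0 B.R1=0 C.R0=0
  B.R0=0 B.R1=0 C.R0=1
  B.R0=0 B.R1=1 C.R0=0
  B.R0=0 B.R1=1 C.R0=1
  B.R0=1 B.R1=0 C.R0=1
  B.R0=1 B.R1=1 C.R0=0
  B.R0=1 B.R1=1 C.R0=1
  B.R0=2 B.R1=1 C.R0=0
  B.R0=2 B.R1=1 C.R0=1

spurious: B.R0=1 B.R1=0 C.R0=1

outcome vector order: (B.R0,B.R1,C.R0)
[TSO] allowed = {0/0/0 0/0/1 0/1/0 0/1/1 1/1/0 1/1/1 2/1/0 2/1/1}
claimed∖TSO = {1/0/1}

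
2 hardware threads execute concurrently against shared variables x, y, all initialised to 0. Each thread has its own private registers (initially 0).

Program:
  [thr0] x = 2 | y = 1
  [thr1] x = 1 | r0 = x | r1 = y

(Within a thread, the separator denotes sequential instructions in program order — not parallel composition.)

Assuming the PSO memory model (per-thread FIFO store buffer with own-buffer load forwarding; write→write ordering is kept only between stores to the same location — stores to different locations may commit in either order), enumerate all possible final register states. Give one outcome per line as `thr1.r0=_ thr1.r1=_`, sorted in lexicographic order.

thr1.r0=1 thr1.r1=0
thr1.r0=1 thr1.r1=1
thr1.r0=2 thr1.r1=0
thr1.r0=2 thr1.r1=1

outcome vector order: (thr1.r0,thr1.r1)
|PSO outcomes| = 4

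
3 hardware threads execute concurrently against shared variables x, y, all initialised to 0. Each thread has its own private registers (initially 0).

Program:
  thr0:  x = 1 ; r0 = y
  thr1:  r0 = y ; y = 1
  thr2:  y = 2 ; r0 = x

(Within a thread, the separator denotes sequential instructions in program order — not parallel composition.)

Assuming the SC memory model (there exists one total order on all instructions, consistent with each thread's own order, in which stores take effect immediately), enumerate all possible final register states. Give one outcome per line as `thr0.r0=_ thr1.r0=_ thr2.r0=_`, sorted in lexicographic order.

thr0.r0=0 thr1.r0=0 thr2.r0=1
thr0.r0=0 thr1.r0=2 thr2.r0=1
thr0.r0=1 thr1.r0=0 thr2.r0=0
thr0.r0=1 thr1.r0=0 thr2.r0=1
thr0.r0=1 thr1.r0=2 thr2.r0=0
thr0.r0=1 thr1.r0=2 thr2.r0=1
thr0.r0=2 thr1.r0=0 thr2.r0=0
thr0.r0=2 thr1.r0=0 thr2.r0=1
thr0.r0=2 thr1.r0=2 thr2.r0=0
thr0.r0=2 thr1.r0=2 thr2.r0=1

outcome vector order: (thr0.r0,thr1.r0,thr2.r0)
|SC outcomes| = 10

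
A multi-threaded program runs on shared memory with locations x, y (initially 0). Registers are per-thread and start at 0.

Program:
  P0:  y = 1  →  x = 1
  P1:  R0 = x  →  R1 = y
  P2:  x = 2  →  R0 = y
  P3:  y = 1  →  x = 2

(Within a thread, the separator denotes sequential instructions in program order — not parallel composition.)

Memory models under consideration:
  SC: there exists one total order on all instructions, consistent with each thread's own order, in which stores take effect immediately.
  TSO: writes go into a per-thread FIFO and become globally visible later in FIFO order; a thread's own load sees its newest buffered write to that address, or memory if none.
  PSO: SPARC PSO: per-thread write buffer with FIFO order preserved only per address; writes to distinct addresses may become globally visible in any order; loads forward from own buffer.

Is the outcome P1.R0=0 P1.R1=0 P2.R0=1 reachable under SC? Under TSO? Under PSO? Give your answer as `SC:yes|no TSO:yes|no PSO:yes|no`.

outcome vector order: (P1.R0,P1.R1,P2.R0)
SC (10): 0/0/0, 0/0/1, 0/1/0, 0/1/1, 1/1/0, 1/1/1, 2/0/0, 2/0/1, 2/1/0, 2/1/1
TSO (10): 0/0/0, 0/0/1, 0/1/0, 0/1/1, 1/1/0, 1/1/1, 2/0/0, 2/0/1, 2/1/0, 2/1/1
PSO (12): 0/0/0, 0/0/1, 0/1/0, 0/1/1, 1/0/0, 1/0/1, 1/1/0, 1/1/1, 2/0/0, 2/0/1, 2/1/0, 2/1/1
target 0/0/1 ∈ {SC,TSO,PSO}

SC:yes TSO:yes PSO:yes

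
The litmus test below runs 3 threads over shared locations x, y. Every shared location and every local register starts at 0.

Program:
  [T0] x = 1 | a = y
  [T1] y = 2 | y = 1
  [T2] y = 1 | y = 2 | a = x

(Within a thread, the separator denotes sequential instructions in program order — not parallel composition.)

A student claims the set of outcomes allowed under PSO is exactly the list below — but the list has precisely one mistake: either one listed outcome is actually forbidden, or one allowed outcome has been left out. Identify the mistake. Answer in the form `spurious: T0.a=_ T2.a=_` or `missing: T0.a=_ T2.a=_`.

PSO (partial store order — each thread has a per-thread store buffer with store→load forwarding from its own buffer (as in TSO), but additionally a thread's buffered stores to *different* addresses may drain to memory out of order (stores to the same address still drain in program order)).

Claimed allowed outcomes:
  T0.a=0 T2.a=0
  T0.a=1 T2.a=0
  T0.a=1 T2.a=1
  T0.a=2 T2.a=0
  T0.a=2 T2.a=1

missing: T0.a=0 T2.a=1

outcome vector order: (T0.a,T2.a)
under PSO → (0,0); (0,1); (1,0); (1,1); (2,0); (2,1)
PSO∖claimed = {(0,1)}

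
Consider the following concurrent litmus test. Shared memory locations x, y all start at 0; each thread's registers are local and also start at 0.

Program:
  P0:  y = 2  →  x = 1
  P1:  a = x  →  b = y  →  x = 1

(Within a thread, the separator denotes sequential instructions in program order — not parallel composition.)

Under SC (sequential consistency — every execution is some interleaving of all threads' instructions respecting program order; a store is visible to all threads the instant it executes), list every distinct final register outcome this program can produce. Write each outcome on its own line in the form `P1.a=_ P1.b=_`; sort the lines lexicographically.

outcome vector order: (P1.a,P1.b)
|SC outcomes| = 3

P1.a=0 P1.b=0
P1.a=0 P1.b=2
P1.a=1 P1.b=2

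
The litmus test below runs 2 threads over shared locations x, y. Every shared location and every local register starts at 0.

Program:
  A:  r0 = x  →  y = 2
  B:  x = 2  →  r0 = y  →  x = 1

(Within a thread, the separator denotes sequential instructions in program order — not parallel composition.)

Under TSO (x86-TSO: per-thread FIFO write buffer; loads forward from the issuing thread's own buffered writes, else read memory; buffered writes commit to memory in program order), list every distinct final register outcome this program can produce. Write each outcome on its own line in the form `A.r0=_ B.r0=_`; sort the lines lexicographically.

outcome vector order: (A.r0,B.r0)
|TSO outcomes| = 5

A.r0=0 B.r0=0
A.r0=0 B.r0=2
A.r0=1 B.r0=0
A.r0=2 B.r0=0
A.r0=2 B.r0=2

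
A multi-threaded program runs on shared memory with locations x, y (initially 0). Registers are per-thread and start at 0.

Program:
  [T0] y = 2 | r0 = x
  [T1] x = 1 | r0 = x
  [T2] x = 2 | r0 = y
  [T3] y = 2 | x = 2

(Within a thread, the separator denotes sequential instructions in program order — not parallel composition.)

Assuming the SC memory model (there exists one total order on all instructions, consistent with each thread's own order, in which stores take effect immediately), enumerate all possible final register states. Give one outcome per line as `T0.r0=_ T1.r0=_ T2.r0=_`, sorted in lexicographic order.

outcome vector order: (T0.r0,T1.r0,T2.r0)
|SC outcomes| = 10

T0.r0=0 T1.r0=1 T2.r0=2
T0.r0=0 T1.r0=2 T2.r0=2
T0.r0=1 T1.r0=1 T2.r0=0
T0.r0=1 T1.r0=1 T2.r0=2
T0.r0=1 T1.r0=2 T2.r0=0
T0.r0=1 T1.r0=2 T2.r0=2
T0.r0=2 T1.r0=1 T2.r0=0
T0.r0=2 T1.r0=1 T2.r0=2
T0.r0=2 T1.r0=2 T2.r0=0
T0.r0=2 T1.r0=2 T2.r0=2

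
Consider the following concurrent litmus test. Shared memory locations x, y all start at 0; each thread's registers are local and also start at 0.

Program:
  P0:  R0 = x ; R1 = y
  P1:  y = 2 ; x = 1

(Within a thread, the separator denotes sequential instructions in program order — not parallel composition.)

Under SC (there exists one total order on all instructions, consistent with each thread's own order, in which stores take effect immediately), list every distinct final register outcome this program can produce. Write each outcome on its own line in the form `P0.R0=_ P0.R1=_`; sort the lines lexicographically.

outcome vector order: (P0.R0,P0.R1)
|SC outcomes| = 3

P0.R0=0 P0.R1=0
P0.R0=0 P0.R1=2
P0.R0=1 P0.R1=2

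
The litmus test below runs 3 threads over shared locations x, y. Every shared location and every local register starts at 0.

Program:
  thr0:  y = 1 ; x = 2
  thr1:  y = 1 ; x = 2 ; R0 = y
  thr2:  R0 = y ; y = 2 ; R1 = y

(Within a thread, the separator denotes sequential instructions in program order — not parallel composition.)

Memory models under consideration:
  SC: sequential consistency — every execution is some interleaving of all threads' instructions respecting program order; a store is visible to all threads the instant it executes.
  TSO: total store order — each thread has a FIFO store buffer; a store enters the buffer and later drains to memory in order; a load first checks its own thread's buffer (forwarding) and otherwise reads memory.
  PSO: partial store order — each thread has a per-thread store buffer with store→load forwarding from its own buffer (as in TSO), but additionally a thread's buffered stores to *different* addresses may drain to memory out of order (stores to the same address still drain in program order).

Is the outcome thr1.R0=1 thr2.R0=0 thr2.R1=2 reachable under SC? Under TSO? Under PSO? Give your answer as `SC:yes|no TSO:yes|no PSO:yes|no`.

outcome vector order: (thr1.R0,thr2.R0,thr2.R1)
under SC → <1 0 1>; <1 0 2>; <1 1 1>; <1 1 2>; <2 0 1>; <2 0 2>; <2 1 1>; <2 1 2>
under TSO → <1 0 1>; <1 0 2>; <1 1 1>; <1 1 2>; <2 0 1>; <2 0 2>; <2 1 1>; <2 1 2>
under PSO → <1 0 1>; <1 0 2>; <1 1 1>; <1 1 2>; <2 0 1>; <2 0 2>; <2 1 1>; <2 1 2>
target <1 0 2> ∈ {SC,TSO,PSO}

SC:yes TSO:yes PSO:yes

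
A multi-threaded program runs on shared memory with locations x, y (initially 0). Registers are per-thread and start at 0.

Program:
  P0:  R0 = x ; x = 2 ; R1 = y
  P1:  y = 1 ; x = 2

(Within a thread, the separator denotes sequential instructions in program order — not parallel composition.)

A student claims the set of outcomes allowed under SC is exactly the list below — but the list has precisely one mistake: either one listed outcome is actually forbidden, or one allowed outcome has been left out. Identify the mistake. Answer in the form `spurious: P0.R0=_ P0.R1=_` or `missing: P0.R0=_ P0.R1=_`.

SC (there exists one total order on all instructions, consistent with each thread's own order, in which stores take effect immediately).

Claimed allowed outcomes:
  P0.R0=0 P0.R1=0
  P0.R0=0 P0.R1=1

missing: P0.R0=2 P0.R1=1

outcome vector order: (P0.R0,P0.R1)
SC: 3 outcomes — {0/0 0/1 2/1}
SC∖claimed = {2/1}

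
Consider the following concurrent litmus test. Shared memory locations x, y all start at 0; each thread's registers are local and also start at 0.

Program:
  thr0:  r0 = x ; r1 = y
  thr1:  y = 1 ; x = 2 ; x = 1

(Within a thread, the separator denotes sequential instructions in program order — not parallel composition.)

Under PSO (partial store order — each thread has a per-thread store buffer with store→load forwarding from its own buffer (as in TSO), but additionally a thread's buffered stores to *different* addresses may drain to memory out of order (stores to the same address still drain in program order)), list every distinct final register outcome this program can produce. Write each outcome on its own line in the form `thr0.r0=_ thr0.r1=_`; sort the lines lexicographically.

outcome vector order: (thr0.r0,thr0.r1)
|PSO outcomes| = 6

thr0.r0=0 thr0.r1=0
thr0.r0=0 thr0.r1=1
thr0.r0=1 thr0.r1=0
thr0.r0=1 thr0.r1=1
thr0.r0=2 thr0.r1=0
thr0.r0=2 thr0.r1=1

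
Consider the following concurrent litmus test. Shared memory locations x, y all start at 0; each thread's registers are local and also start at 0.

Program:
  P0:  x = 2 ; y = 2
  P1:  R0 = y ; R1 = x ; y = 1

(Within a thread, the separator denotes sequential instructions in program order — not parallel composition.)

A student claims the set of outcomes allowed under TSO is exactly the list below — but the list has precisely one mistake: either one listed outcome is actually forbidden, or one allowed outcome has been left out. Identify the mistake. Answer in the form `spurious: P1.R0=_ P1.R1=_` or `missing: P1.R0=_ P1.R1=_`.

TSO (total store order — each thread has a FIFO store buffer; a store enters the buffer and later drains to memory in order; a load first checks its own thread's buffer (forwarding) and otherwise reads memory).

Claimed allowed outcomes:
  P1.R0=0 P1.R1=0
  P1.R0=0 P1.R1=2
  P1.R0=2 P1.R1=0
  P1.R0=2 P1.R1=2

spurious: P1.R0=2 P1.R1=0

outcome vector order: (P1.R0,P1.R1)
TSO: 3 outcomes — {<0 0>, <0 2>, <2 2>}
claimed∖TSO = {<2 0>}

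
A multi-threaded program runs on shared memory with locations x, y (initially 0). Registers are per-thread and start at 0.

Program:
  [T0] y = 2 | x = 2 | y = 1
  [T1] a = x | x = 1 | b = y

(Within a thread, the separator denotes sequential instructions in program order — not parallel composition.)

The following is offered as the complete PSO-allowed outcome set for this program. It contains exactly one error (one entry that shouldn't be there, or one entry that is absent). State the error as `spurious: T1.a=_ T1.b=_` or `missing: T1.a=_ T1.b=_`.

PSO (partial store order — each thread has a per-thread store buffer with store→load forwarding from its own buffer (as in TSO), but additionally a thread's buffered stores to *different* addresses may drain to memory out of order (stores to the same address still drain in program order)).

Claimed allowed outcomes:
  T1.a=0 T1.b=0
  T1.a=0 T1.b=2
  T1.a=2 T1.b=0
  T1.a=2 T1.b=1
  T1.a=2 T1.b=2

missing: T1.a=0 T1.b=1

outcome vector order: (T1.a,T1.b)
under PSO → (0,0); (0,1); (0,2); (2,0); (2,1); (2,2)
PSO∖claimed = {(0,1)}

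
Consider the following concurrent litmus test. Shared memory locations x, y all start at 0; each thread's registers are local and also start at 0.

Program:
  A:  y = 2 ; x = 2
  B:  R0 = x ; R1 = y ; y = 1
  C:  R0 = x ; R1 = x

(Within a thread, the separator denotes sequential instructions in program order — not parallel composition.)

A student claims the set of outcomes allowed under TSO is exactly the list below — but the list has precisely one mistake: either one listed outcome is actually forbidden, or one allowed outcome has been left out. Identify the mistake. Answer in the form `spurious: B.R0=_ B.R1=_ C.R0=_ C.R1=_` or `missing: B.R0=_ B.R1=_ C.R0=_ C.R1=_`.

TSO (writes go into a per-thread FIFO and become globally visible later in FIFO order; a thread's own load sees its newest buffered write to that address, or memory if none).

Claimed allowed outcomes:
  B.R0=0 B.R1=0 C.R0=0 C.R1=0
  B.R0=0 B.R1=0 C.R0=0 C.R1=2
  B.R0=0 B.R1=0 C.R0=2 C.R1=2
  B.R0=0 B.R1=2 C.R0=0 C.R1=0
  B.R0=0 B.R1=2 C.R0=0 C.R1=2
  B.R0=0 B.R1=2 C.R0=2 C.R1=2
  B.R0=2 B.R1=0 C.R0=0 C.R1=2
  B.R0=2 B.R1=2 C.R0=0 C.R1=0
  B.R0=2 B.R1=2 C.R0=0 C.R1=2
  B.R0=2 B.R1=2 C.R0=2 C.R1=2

spurious: B.R0=2 B.R1=0 C.R0=0 C.R1=2

outcome vector order: (B.R0,B.R1,C.R0,C.R1)
[TSO] allowed = {0000, 0002, 0022, 0200, 0202, 0222, 2200, 2202, 2222}
claimed∖TSO = {2002}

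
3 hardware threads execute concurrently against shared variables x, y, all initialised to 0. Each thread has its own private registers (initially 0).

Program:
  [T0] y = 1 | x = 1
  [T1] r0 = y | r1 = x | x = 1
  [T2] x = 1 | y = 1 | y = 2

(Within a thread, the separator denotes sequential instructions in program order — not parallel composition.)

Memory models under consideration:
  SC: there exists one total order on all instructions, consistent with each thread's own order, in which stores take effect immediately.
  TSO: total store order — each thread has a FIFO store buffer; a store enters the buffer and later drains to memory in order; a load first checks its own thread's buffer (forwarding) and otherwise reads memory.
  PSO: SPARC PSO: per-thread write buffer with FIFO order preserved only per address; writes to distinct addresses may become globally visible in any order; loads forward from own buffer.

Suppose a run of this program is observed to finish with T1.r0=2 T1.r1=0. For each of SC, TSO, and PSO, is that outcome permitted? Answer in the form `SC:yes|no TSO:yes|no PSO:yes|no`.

SC:no TSO:no PSO:yes

outcome vector order: (T1.r0,T1.r1)
under SC → 00; 01; 10; 11; 21
under TSO → 00; 01; 10; 11; 21
under PSO → 00; 01; 10; 11; 20; 21
target 20 ∈ {PSO}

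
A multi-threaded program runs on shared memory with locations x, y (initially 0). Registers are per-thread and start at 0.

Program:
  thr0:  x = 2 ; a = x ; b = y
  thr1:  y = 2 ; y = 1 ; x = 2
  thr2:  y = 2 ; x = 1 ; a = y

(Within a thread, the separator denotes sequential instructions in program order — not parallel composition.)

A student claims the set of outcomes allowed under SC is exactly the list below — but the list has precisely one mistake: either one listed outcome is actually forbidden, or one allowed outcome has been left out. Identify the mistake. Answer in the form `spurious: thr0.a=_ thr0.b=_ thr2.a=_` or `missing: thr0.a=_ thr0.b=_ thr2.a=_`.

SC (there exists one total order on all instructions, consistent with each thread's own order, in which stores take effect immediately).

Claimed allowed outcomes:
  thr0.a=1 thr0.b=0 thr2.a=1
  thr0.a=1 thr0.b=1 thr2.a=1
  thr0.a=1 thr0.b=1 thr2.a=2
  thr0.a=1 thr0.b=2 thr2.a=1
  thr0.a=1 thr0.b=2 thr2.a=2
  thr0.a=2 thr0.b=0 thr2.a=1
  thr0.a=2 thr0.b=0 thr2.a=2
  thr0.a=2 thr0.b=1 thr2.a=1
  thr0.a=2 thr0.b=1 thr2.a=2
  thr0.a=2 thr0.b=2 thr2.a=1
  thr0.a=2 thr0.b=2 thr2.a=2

spurious: thr0.a=1 thr0.b=0 thr2.a=1

outcome vector order: (thr0.a,thr0.b,thr2.a)
SC (10): 1/1/1, 1/1/2, 1/2/1, 1/2/2, 2/0/1, 2/0/2, 2/1/1, 2/1/2, 2/2/1, 2/2/2
claimed∖SC = {1/0/1}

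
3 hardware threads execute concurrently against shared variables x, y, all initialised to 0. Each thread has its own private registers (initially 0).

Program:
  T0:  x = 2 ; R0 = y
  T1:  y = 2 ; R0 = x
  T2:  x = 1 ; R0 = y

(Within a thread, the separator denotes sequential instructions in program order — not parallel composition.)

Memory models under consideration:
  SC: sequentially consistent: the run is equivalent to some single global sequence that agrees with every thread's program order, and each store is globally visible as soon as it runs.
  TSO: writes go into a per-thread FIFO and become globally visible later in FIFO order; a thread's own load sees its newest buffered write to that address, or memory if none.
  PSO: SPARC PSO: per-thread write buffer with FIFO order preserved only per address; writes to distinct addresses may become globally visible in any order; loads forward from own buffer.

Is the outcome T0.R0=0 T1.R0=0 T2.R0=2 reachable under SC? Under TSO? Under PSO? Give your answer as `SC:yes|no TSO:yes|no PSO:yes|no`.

SC:no TSO:yes PSO:yes

outcome vector order: (T0.R0,T1.R0,T2.R0)
SC: 9 outcomes — {<0 1 0> <0 1 2> <0 2 0> <0 2 2> <2 0 2> <2 1 0> <2 1 2> <2 2 0> <2 2 2>}
TSO: 12 outcomes — {<0 0 0> <0 0 2> <0 1 0> <0 1 2> <0 2 0> <0 2 2> <2 0 0> <2 0 2> <2 1 0> <2 1 2> <2 2 0> <2 2 2>}
PSO: 12 outcomes — {<0 0 0> <0 0 2> <0 1 0> <0 1 2> <0 2 0> <0 2 2> <2 0 0> <2 0 2> <2 1 0> <2 1 2> <2 2 0> <2 2 2>}
target <0 0 2> ∈ {TSO,PSO}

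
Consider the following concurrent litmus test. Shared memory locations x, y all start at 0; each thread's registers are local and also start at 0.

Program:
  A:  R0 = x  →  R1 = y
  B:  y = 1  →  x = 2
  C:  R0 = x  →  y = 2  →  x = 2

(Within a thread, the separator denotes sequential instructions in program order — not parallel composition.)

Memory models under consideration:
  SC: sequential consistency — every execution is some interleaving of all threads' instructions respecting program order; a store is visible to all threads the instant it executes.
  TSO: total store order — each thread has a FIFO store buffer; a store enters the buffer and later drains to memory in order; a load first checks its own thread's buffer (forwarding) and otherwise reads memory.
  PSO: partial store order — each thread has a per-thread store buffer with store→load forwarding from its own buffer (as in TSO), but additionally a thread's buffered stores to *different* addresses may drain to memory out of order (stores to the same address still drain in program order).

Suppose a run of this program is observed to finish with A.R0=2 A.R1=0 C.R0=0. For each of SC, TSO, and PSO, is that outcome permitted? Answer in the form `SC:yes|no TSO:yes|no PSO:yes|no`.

outcome vector order: (A.R0,A.R1,C.R0)
[SC] allowed = {0/0/0; 0/0/2; 0/1/0; 0/1/2; 0/2/0; 0/2/2; 2/1/0; 2/1/2; 2/2/0; 2/2/2}
[TSO] allowed = {0/0/0; 0/0/2; 0/1/0; 0/1/2; 0/2/0; 0/2/2; 2/1/0; 2/1/2; 2/2/0; 2/2/2}
[PSO] allowed = {0/0/0; 0/0/2; 0/1/0; 0/1/2; 0/2/0; 0/2/2; 2/0/0; 2/0/2; 2/1/0; 2/1/2; 2/2/0; 2/2/2}
target 2/0/0 ∈ {PSO}

SC:no TSO:no PSO:yes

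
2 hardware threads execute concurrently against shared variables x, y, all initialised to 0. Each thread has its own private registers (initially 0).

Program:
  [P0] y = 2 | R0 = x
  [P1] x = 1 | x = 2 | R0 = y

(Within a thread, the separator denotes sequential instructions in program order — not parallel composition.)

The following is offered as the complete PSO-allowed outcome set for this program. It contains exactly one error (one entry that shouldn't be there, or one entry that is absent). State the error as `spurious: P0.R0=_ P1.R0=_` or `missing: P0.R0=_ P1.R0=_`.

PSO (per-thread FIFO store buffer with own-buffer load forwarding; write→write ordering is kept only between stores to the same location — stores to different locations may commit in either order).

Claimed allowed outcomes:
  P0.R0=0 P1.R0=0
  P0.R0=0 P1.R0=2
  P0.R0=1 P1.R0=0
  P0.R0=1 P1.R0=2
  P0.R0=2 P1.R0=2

missing: P0.R0=2 P1.R0=0

outcome vector order: (P0.R0,P1.R0)
under PSO → (0,0) (0,2) (1,0) (1,2) (2,0) (2,2)
PSO∖claimed = {(2,0)}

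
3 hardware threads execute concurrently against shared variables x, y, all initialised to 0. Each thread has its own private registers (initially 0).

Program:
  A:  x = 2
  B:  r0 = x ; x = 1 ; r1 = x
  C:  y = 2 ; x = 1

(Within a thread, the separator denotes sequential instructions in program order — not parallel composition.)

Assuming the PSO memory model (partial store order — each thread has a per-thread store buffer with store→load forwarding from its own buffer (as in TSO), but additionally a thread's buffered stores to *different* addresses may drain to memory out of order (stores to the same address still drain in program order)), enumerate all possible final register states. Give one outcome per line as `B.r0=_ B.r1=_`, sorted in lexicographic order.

outcome vector order: (B.r0,B.r1)
|PSO outcomes| = 5

B.r0=0 B.r1=1
B.r0=0 B.r1=2
B.r0=1 B.r1=1
B.r0=1 B.r1=2
B.r0=2 B.r1=1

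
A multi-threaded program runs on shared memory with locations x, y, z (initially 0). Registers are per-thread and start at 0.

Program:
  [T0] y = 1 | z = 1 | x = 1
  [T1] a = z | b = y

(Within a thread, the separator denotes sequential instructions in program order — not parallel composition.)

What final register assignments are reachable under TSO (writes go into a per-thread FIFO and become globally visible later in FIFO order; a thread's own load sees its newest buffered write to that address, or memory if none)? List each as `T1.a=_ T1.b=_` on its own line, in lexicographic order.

T1.a=0 T1.b=0
T1.a=0 T1.b=1
T1.a=1 T1.b=1

outcome vector order: (T1.a,T1.b)
|TSO outcomes| = 3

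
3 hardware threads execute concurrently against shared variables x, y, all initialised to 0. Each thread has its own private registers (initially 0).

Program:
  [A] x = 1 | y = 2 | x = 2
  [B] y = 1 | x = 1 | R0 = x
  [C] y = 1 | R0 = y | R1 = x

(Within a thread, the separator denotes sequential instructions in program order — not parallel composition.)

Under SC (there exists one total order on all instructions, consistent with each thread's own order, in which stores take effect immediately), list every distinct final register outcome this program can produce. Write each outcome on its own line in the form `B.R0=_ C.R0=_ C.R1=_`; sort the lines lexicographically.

outcome vector order: (B.R0,C.R0,C.R1)
|SC outcomes| = 10

B.R0=1 C.R0=1 C.R1=0
B.R0=1 C.R0=1 C.R1=1
B.R0=1 C.R0=1 C.R1=2
B.R0=1 C.R0=2 C.R1=1
B.R0=1 C.R0=2 C.R1=2
B.R0=2 C.R0=1 C.R1=0
B.R0=2 C.R0=1 C.R1=1
B.R0=2 C.R0=1 C.R1=2
B.R0=2 C.R0=2 C.R1=1
B.R0=2 C.R0=2 C.R1=2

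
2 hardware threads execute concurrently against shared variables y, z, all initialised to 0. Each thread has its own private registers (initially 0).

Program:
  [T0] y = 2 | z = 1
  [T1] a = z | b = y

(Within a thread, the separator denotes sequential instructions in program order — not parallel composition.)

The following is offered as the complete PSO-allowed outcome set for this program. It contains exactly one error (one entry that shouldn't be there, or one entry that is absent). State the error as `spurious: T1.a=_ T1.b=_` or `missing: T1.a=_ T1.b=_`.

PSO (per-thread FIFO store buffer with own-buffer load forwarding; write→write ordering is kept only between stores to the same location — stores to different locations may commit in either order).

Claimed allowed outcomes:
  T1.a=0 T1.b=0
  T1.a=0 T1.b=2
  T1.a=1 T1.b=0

missing: T1.a=1 T1.b=2

outcome vector order: (T1.a,T1.b)
under PSO → (0,0), (0,2), (1,0), (1,2)
PSO∖claimed = {(1,2)}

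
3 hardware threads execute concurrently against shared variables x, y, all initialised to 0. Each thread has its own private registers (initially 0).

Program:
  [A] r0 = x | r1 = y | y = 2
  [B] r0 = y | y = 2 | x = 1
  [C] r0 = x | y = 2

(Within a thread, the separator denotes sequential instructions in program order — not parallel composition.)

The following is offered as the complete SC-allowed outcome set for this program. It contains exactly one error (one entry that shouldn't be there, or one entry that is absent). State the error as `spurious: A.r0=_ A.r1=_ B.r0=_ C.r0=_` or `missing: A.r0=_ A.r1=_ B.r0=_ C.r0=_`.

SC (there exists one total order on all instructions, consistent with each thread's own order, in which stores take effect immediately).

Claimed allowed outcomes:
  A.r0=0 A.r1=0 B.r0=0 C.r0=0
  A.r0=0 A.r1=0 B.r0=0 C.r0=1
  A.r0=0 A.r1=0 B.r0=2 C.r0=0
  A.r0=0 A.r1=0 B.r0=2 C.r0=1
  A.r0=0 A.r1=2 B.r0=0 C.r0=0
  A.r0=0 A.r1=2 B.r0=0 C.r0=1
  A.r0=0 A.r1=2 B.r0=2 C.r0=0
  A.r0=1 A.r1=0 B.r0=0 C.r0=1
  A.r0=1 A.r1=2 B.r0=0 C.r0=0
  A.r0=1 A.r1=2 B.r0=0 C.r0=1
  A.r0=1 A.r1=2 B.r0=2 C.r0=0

spurious: A.r0=1 A.r1=0 B.r0=0 C.r0=1

outcome vector order: (A.r0,A.r1,B.r0,C.r0)
under SC → (0,0,0,0), (0,0,0,1), (0,0,2,0), (0,0,2,1), (0,2,0,0), (0,2,0,1), (0,2,2,0), (1,2,0,0), (1,2,0,1), (1,2,2,0)
claimed∖SC = {(1,0,0,1)}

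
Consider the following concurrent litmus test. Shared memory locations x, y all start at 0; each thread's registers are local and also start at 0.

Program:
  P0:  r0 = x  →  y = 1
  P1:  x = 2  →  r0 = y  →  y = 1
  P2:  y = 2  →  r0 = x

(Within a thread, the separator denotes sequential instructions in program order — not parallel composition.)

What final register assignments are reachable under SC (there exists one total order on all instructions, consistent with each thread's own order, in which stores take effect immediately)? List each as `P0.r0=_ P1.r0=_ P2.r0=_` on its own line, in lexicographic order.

P0.r0=0 P1.r0=0 P2.r0=2
P0.r0=0 P1.r0=1 P2.r0=0
P0.r0=0 P1.r0=1 P2.r0=2
P0.r0=0 P1.r0=2 P2.r0=0
P0.r0=0 P1.r0=2 P2.r0=2
P0.r0=2 P1.r0=0 P2.r0=2
P0.r0=2 P1.r0=1 P2.r0=0
P0.r0=2 P1.r0=1 P2.r0=2
P0.r0=2 P1.r0=2 P2.r0=0
P0.r0=2 P1.r0=2 P2.r0=2

outcome vector order: (P0.r0,P1.r0,P2.r0)
|SC outcomes| = 10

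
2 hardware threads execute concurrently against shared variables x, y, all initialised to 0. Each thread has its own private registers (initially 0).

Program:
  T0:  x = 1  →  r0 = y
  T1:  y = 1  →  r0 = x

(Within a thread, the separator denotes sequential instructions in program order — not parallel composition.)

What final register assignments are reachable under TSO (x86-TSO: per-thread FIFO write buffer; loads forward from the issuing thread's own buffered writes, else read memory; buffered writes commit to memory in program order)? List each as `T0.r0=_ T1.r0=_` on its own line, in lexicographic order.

T0.r0=0 T1.r0=0
T0.r0=0 T1.r0=1
T0.r0=1 T1.r0=0
T0.r0=1 T1.r0=1

outcome vector order: (T0.r0,T1.r0)
|TSO outcomes| = 4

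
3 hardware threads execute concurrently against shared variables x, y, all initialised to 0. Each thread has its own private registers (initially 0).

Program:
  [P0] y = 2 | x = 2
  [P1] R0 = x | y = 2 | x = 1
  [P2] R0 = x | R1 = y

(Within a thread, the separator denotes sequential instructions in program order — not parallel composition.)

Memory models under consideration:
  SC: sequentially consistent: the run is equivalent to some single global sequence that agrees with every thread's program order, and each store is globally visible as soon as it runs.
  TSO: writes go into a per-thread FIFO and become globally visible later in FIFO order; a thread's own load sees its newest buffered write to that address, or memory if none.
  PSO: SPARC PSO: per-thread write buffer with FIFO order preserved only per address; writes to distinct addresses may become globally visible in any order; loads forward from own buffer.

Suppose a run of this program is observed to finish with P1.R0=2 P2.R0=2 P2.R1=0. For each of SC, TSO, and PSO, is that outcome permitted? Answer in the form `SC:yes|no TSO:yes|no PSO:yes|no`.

SC:no TSO:no PSO:yes

outcome vector order: (P1.R0,P2.R0,P2.R1)
SC: 8 outcomes — {<0 0 0>, <0 0 2>, <0 1 2>, <0 2 2>, <2 0 0>, <2 0 2>, <2 1 2>, <2 2 2>}
TSO: 8 outcomes — {<0 0 0>, <0 0 2>, <0 1 2>, <0 2 2>, <2 0 0>, <2 0 2>, <2 1 2>, <2 2 2>}
PSO: 12 outcomes — {<0 0 0>, <0 0 2>, <0 1 0>, <0 1 2>, <0 2 0>, <0 2 2>, <2 0 0>, <2 0 2>, <2 1 0>, <2 1 2>, <2 2 0>, <2 2 2>}
target <2 2 0> ∈ {PSO}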